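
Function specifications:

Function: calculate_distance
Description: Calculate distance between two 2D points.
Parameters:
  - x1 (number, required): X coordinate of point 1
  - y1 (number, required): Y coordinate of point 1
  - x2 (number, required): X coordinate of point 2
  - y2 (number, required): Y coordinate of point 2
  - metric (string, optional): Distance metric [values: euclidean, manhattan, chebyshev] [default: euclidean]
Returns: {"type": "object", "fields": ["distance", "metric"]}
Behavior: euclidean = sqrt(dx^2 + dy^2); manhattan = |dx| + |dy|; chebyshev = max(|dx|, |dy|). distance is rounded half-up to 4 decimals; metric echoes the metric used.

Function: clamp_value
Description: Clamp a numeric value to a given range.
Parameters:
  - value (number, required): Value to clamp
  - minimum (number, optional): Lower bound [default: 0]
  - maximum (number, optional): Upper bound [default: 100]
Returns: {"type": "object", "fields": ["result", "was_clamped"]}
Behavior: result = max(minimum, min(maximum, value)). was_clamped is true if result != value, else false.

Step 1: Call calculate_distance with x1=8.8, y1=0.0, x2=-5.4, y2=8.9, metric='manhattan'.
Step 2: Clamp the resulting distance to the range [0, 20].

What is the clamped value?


Step 1: calculate_distance (manhattan)
  |dx| = |-5.4 - 8.8| = 14.2; |dy| = |8.9 - 0| = 8.9
  manhattan: 14.2 + 8.9 = 23.1
  Round to 4 decimals: 23.1
  -> distance = 23.1
Step 2: clamp_value(value=23.1, minimum=0, maximum=20)
  result = max(0, min(20, 23.1)) = max(0, 20) = 20
  was_clamped = (20 != 23.1) = true
  -> result = 20
20


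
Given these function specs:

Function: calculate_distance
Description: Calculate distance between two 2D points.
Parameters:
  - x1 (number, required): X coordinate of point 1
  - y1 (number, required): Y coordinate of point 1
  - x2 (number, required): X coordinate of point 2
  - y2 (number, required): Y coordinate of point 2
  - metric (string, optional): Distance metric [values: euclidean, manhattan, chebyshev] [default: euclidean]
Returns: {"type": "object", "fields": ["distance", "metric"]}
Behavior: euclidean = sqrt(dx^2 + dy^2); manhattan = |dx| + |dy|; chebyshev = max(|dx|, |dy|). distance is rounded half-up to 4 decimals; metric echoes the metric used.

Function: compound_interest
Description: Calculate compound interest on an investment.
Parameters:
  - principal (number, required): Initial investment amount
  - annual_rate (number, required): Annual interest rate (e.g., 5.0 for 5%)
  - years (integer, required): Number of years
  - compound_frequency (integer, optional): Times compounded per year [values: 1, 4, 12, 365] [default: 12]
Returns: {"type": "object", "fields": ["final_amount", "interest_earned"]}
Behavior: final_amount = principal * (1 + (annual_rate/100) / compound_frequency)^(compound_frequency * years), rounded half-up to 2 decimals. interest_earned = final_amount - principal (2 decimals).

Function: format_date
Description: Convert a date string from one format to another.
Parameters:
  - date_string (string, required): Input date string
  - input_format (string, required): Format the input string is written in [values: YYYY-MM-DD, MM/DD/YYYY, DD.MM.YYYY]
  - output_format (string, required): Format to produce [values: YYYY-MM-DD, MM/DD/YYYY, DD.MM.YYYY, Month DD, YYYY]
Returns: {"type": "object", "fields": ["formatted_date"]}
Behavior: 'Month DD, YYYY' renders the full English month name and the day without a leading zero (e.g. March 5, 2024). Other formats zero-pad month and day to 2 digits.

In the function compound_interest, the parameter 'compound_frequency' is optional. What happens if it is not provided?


The compound_interest spec declares:
  - compound_frequency (integer, optional): Times compounded per year [values: 1, 4, 12, 365] [default: 12]
It defaults to 12


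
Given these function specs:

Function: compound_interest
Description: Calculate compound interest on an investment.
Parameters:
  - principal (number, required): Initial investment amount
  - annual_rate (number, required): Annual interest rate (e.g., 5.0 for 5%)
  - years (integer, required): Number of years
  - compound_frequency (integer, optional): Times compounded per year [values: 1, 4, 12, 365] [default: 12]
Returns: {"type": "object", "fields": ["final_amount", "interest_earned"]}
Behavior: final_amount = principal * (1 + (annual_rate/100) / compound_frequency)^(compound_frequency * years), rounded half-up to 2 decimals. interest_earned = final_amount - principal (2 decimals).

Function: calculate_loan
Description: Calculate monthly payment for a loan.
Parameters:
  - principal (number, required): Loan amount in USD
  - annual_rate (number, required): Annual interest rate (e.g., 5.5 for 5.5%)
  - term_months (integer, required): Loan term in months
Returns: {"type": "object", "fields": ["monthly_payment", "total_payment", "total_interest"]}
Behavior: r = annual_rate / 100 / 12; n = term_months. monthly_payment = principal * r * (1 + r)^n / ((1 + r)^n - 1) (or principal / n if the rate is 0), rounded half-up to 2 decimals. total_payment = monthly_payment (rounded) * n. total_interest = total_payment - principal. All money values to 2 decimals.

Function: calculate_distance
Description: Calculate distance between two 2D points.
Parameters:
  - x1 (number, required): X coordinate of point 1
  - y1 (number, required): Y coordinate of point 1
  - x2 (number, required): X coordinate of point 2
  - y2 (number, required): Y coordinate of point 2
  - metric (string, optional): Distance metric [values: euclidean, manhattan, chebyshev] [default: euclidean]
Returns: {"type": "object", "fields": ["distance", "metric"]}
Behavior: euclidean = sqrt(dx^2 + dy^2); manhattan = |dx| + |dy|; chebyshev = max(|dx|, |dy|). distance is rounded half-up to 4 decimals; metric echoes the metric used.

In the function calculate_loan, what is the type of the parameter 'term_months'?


The calculate_loan spec declares:
  - term_months (integer, required): Loan term in months
Type:
integer


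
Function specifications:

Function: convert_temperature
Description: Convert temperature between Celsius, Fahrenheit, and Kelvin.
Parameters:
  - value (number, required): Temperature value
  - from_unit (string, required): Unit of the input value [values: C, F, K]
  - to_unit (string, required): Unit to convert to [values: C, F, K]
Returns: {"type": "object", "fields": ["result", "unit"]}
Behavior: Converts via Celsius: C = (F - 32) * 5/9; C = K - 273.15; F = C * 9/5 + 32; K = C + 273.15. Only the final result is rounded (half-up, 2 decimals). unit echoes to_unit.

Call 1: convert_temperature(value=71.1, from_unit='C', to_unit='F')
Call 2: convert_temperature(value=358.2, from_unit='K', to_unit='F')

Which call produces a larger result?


Call 1:
  Input already in C: 71.1
  To F: 71.1 * 9/5 + 32 = 159.98
  Round to 2 decimals: 159.98
  -> 159.98 F
Call 2:
  To C: 358.2 - 273.15 = 85.05
  To F: 85.05 * 9/5 + 32 = 185.09
  Round to 2 decimals: 185.09
  -> 185.09 F
Call 2 (185.09 F)


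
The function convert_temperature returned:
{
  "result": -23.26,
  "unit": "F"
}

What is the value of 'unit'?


F


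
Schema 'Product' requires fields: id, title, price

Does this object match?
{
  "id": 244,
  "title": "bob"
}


Checking required fields...
Missing: price
Invalid - missing required field 'price'


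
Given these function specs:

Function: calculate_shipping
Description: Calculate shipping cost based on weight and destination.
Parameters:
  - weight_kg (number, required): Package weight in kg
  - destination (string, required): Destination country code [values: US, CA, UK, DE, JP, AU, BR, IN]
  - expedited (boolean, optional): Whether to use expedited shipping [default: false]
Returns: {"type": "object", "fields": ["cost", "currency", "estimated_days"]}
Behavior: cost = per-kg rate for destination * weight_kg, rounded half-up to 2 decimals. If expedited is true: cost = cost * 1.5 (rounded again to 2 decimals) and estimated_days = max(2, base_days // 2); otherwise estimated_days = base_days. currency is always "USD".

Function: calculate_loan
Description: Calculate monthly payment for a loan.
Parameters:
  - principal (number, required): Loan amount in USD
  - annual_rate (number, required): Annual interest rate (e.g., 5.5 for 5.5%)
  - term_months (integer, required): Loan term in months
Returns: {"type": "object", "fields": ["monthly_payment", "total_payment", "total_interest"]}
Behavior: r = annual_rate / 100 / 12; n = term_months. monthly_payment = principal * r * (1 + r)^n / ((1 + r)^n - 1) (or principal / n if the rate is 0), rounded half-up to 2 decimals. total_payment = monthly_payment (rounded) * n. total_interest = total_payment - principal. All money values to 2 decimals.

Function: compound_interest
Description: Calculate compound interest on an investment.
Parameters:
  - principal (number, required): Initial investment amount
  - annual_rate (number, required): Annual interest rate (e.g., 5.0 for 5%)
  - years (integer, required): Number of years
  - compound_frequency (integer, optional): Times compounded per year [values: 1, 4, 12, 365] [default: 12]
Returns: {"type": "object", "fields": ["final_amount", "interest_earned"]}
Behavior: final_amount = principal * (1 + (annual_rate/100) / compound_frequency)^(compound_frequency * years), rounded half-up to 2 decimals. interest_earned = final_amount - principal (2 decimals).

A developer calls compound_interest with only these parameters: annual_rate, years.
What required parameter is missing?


Required parameters: principal, annual_rate, years
Provided: annual_rate, years
Missing: principal
principal


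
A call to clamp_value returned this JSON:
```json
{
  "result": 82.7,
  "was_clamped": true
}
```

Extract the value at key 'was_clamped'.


true


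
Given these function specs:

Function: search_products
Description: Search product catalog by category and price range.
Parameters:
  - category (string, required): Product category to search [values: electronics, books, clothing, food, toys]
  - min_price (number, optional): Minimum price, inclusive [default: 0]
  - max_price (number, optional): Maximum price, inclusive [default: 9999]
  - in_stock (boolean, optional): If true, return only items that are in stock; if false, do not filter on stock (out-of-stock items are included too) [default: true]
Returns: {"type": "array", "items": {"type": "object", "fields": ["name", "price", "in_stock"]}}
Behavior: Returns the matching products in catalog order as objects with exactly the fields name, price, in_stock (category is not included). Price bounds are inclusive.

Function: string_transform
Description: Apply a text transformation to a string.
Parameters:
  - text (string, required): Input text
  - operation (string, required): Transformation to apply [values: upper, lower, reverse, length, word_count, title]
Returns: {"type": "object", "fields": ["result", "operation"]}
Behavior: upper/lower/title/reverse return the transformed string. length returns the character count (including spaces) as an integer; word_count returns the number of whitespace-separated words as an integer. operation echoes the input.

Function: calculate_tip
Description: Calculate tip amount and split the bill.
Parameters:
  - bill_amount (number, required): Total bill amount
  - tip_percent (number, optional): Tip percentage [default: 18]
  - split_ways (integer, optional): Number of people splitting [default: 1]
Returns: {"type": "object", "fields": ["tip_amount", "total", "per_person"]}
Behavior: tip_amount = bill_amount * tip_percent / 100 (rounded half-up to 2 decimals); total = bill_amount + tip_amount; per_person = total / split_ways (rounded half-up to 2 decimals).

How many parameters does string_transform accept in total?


Parameters of string_transform: text (required), operation (required)
Total:
2


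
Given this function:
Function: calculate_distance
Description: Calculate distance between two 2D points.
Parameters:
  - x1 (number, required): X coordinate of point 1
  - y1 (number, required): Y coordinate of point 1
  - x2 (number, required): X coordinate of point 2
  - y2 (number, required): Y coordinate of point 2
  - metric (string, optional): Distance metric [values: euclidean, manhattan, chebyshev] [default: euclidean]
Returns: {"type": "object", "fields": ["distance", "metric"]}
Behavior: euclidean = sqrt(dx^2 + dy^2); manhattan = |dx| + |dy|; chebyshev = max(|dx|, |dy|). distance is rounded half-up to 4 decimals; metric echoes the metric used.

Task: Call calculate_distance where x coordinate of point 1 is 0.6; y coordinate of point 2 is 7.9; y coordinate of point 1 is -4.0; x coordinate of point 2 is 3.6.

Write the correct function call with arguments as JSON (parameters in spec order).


Mapping each described value to its parameter name:
  'X coordinate of point 1' -> x1 = 0.6
  'Y coordinate of point 2' -> y2 = 7.9
  'Y coordinate of point 1' -> y1 = -4.0
  'X coordinate of point 2' -> x2 = 3.6
calculate_distance({"x1": 0.6, "y1": -4.0, "x2": 3.6, "y2": 7.9})


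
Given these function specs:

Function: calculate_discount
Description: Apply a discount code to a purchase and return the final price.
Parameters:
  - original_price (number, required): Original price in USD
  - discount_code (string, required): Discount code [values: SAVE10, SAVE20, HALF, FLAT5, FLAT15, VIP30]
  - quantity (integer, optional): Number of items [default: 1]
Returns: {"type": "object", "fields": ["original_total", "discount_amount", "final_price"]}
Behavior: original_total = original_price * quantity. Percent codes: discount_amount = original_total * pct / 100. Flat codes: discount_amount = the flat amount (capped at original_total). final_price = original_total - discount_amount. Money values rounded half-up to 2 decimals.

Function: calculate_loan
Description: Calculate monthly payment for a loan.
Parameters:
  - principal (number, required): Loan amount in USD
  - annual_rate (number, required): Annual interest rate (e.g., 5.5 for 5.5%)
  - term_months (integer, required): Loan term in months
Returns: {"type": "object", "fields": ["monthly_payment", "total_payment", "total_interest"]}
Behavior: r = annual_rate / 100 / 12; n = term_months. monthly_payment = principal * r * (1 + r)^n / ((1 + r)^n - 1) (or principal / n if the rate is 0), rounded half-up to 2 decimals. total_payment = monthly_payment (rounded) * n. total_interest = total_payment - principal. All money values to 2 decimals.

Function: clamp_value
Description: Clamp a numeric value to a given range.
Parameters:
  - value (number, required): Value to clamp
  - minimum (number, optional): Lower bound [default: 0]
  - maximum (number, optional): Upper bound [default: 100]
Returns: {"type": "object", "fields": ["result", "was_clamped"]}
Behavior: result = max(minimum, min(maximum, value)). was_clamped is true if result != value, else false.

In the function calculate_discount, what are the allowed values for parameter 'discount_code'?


The calculate_discount spec declares:
  - discount_code (string, required): Discount code [values: SAVE10, SAVE20, HALF, FLAT5, FLAT15, VIP30]
Allowed values:
SAVE10, SAVE20, HALF, FLAT5, FLAT15, VIP30


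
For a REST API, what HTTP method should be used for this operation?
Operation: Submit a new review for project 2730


GET = read, POST = create, PUT = update/replace, DELETE = remove
This operation is a create.
POST


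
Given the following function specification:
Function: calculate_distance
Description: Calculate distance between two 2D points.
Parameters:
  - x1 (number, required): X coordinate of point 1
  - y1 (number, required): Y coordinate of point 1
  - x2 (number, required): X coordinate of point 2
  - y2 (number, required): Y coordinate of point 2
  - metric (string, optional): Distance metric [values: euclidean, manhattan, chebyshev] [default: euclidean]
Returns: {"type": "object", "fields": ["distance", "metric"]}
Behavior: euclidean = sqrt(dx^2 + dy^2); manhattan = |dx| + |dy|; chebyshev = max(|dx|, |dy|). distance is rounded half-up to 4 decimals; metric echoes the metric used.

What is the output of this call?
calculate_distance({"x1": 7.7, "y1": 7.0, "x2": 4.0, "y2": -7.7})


Defaults applied: metric=euclidean
|dx| = |4 - 7.7| = 3.7; |dy| = |-7.7 - 7| = 14.7
euclidean: sqrt(3.7^2 + 14.7^2) = sqrt(229.78) = 15.158496
Round to 4 decimals: 15.1585
Output:
{"distance": 15.1585, "metric": "euclidean"}


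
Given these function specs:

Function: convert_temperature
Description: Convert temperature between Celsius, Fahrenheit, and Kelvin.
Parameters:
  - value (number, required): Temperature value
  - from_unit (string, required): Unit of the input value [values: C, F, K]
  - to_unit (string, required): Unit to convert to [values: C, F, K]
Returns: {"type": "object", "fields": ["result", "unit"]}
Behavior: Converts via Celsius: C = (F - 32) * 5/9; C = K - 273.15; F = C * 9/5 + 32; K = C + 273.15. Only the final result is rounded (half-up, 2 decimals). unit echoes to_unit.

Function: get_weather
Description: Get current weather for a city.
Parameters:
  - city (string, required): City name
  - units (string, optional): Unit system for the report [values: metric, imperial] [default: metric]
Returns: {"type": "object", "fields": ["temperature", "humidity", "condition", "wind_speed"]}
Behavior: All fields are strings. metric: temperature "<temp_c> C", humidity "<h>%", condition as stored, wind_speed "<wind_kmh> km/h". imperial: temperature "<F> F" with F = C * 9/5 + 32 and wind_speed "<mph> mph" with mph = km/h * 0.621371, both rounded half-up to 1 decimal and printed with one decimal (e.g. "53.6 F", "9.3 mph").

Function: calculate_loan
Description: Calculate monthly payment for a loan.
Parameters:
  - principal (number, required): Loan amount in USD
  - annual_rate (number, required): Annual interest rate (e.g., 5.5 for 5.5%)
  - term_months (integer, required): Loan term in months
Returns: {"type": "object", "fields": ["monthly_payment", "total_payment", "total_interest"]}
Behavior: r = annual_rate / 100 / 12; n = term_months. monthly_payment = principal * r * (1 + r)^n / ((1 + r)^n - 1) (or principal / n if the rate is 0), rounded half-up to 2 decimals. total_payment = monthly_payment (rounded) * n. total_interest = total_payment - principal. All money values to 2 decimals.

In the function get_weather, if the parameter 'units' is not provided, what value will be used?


The get_weather spec declares:
  - units (string, optional): Unit system for the report [values: metric, imperial] [default: metric]
Default:
metric


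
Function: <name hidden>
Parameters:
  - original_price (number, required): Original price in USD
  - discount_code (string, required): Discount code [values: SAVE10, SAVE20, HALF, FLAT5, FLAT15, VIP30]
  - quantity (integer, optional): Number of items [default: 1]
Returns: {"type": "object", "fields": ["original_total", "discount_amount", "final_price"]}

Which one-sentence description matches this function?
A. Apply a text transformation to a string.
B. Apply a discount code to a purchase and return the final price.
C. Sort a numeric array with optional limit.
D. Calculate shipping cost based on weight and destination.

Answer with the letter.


Parameters original_price, discount_code, quantity and return ["original_total", "discount_amount", "final_price"] fit: Apply a discount code to a purchase and return the final price.
B


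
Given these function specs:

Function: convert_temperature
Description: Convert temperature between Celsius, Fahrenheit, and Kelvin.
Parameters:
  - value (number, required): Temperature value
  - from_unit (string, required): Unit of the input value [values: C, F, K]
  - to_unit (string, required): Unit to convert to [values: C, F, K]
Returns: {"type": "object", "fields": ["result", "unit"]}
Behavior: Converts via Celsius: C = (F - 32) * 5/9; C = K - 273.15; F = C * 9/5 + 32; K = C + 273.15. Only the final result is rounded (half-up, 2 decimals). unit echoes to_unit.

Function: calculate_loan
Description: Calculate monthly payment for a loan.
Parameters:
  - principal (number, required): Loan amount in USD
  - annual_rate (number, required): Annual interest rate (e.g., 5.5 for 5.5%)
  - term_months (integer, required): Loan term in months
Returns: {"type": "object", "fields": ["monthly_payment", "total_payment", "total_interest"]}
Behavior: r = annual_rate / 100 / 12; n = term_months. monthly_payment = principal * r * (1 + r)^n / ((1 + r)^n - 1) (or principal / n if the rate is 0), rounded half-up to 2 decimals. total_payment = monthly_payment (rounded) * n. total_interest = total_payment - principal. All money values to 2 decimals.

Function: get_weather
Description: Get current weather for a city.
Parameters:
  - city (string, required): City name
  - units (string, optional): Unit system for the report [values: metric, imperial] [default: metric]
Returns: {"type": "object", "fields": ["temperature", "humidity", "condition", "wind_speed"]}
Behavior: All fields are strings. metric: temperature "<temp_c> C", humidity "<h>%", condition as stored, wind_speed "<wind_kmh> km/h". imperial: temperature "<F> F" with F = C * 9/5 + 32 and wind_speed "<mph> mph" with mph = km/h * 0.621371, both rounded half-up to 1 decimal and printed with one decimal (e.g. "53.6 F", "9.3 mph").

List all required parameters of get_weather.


Parameters of get_weather and their required/optional flag:
  city: required
  units: optional
city


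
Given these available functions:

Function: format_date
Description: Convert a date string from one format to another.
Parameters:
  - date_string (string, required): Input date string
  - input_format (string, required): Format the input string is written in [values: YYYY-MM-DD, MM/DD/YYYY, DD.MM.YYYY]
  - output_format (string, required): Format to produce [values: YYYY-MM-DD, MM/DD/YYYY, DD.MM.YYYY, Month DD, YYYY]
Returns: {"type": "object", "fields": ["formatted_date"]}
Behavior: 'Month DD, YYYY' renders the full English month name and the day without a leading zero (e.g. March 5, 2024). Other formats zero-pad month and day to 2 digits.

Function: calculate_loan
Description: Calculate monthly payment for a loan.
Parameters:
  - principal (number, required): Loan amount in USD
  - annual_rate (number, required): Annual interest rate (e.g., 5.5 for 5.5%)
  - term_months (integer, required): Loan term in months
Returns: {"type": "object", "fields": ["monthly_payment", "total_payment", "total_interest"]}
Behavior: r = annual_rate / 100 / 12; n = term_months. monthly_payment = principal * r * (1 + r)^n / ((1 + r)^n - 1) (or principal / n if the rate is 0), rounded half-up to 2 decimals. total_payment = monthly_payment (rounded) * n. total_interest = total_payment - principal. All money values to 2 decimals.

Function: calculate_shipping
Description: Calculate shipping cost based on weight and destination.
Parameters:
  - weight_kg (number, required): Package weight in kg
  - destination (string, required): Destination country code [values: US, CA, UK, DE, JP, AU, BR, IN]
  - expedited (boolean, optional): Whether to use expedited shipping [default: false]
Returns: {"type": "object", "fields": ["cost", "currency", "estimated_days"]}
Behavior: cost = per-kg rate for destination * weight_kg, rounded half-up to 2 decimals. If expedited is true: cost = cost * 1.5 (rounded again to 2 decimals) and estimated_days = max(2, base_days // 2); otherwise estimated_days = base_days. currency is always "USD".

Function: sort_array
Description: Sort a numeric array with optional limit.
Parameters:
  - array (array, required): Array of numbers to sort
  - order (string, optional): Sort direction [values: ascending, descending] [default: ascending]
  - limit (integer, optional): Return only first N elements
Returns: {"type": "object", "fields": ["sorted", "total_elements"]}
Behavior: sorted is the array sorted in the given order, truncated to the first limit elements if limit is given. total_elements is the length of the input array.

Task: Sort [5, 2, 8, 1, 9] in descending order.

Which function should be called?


The task needs a function whose description is: Sort a numeric array with optional limit.
sort_array


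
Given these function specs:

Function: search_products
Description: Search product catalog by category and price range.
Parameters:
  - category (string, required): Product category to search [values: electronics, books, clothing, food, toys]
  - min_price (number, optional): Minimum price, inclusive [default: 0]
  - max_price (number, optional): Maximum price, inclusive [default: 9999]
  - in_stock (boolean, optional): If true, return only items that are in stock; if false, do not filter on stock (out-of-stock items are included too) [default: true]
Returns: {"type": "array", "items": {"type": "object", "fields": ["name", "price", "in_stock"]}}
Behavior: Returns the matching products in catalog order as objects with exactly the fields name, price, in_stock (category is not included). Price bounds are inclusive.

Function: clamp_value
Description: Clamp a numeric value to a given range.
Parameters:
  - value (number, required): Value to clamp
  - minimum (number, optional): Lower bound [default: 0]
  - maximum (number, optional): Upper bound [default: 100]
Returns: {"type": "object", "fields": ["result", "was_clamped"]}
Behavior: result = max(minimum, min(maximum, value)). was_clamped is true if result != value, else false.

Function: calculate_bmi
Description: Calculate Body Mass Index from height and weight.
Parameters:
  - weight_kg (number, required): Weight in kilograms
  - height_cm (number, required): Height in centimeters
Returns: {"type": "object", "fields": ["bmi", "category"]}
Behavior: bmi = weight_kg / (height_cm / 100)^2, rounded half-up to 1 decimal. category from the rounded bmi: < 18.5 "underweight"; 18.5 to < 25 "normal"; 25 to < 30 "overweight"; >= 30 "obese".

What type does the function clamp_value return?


The clamp_value spec declares Returns: {"type": "object", "fields": ["result", "was_clamped"]}
Type:
object


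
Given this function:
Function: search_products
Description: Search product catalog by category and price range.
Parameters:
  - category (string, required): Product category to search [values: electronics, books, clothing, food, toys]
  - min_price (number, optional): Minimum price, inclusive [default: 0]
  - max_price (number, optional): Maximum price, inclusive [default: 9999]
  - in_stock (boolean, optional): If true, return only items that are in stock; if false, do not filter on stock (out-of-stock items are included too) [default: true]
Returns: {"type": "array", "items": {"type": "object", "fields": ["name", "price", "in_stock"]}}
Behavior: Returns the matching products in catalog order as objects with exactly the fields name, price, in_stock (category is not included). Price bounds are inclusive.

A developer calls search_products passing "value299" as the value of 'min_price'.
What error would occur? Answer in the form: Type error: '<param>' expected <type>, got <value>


Spec: 'min_price' is declared as number; "value299" is a string.
Type error: 'min_price' expected number, got "value299"


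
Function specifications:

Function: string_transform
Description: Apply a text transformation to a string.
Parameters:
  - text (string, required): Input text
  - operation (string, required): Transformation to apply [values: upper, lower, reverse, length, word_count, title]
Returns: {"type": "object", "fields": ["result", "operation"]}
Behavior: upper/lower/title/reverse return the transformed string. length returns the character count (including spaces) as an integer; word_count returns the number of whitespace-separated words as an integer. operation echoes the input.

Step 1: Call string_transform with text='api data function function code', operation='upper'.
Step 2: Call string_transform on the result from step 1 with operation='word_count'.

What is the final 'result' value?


Step 1: string_transform(text='api data function function code', operation='upper')
  -> result = 'API DATA FUNCTION FUNCTION CODE'
Step 2: string_transform(text='API DATA FUNCTION FUNCTION CODE', operation='word_count')
  words: API, DATA, FUNCTION, FUNCTION, CODE -> 5
  -> result = 5
5


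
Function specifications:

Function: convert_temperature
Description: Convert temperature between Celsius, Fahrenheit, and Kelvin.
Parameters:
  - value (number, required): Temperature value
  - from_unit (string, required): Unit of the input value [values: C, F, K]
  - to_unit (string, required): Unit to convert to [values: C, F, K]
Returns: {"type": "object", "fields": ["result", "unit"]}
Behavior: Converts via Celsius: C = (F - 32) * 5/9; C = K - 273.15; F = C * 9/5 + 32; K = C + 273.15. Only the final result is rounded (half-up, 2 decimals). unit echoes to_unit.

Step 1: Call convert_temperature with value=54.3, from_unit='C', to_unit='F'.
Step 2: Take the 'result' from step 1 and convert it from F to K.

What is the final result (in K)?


Step 1: convert_temperature(value=54.3, from_unit=C, to_unit=F)
  Input already in C: 54.3
  To F: 54.3 * 9/5 + 32 = 129.74
  Round to 2 decimals: 129.74
  -> result = 129.74 F
Step 2: convert_temperature(value=129.74, from_unit=F, to_unit=K)
  To C: (129.74 - 32) * 5/9 = 54.3
  To K: 54.3 + 273.15 = 327.45
  Round to 2 decimals: 327.45
  -> result = 327.45 K
327.45 K


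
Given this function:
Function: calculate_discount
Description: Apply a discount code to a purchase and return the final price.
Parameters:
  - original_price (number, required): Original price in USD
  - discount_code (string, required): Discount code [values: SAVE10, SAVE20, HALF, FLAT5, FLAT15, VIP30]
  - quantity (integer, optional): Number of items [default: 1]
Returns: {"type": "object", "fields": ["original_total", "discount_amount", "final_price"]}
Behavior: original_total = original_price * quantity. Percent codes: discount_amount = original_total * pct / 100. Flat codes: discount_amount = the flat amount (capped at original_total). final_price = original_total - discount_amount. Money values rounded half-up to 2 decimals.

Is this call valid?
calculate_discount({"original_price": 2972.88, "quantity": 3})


Checking required parameters...
Missing required parameter: discount_code
Invalid - missing required parameter 'discount_code'


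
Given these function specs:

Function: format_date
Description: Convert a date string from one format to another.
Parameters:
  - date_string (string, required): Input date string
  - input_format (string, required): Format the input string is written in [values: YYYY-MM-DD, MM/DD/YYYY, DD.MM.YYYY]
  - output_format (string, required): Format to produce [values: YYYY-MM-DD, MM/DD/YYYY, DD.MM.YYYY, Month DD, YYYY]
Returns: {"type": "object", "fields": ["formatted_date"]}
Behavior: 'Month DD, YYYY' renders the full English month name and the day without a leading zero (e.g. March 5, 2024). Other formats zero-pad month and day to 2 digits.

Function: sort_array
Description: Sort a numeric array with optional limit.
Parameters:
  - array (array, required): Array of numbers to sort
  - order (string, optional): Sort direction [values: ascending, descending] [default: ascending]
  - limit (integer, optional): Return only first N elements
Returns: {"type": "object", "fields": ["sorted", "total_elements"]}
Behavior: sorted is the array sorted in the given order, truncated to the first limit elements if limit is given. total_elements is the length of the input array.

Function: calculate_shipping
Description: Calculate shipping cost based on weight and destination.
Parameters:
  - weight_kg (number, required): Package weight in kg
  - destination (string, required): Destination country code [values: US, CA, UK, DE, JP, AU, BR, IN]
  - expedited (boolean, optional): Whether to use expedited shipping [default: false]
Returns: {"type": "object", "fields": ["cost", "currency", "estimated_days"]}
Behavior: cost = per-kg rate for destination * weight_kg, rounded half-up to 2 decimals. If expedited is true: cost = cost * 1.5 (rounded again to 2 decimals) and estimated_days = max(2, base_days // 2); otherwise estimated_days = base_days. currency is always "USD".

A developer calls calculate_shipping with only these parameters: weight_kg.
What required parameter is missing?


Required parameters: weight_kg, destination
Provided: weight_kg
Missing: destination
destination


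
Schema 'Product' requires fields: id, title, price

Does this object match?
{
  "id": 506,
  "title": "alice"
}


Checking required fields...
Missing: price
Invalid - missing required field 'price'


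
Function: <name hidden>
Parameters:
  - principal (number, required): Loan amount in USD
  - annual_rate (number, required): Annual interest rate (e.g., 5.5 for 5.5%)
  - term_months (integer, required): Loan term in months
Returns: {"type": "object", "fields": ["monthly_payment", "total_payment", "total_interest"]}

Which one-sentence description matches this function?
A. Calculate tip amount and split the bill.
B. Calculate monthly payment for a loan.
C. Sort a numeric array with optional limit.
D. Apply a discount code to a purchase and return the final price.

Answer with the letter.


Parameters principal, annual_rate, term_months and return ["monthly_payment", "total_payment", "total_interest"] fit: Calculate monthly payment for a loan.
B


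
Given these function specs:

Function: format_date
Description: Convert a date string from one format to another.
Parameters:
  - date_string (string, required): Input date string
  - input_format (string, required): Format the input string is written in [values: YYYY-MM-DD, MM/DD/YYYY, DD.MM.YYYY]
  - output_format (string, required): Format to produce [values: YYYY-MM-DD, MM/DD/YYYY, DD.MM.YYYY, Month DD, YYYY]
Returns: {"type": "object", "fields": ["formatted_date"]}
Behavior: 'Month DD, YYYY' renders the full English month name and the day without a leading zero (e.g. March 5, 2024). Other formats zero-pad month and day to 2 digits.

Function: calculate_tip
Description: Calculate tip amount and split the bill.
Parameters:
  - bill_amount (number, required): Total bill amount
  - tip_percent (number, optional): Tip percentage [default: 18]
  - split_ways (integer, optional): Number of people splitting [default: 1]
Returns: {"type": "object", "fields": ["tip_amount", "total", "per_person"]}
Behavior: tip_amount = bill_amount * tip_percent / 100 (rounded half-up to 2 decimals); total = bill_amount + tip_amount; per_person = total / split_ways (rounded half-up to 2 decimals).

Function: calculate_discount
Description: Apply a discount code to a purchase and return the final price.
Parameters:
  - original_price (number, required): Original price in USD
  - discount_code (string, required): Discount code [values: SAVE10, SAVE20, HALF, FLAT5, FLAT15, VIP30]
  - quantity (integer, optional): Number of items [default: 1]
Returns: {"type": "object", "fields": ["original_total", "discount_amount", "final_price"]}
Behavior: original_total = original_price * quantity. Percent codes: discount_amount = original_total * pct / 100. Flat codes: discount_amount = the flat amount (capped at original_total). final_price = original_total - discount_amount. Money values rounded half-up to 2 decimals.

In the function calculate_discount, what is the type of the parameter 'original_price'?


The calculate_discount spec declares:
  - original_price (number, required): Original price in USD
Type:
number


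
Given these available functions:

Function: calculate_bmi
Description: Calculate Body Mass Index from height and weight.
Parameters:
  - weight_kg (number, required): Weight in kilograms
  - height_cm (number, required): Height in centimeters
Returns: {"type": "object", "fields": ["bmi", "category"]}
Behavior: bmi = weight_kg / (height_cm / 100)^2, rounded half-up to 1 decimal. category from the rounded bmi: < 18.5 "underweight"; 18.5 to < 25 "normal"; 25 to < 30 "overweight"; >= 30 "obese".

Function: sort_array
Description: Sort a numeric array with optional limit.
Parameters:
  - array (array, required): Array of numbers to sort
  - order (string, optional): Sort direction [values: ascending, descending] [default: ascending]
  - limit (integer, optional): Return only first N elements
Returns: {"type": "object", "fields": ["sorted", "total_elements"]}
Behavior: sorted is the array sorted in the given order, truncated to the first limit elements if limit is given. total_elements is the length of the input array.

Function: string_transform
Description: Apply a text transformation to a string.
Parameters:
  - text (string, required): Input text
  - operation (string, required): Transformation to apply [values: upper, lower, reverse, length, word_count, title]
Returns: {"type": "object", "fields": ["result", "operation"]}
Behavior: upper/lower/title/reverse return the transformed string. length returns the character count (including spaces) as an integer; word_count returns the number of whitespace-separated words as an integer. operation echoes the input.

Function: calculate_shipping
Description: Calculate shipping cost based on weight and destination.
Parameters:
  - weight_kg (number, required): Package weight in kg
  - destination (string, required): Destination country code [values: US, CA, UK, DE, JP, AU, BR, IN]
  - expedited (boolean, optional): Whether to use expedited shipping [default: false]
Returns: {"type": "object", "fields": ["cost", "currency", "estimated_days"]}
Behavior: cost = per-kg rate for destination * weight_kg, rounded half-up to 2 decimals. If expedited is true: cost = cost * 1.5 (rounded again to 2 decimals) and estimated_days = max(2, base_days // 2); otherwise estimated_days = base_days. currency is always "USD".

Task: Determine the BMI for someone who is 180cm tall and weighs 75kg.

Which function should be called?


The task needs a function whose description is: Calculate Body Mass Index from height and weight.
calculate_bmi


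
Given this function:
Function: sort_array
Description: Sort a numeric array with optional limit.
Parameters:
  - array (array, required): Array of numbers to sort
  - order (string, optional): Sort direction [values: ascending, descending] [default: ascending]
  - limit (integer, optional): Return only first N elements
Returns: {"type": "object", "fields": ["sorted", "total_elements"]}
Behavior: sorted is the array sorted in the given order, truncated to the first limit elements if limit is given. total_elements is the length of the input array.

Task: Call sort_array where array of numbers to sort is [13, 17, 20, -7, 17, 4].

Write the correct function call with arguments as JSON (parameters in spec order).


Mapping each described value to its parameter name:
  'Array of numbers to sort' -> array = [13, 17, 20, -7, 17, 4]
sort_array({"array": [13, 17, 20, -7, 17, 4]})


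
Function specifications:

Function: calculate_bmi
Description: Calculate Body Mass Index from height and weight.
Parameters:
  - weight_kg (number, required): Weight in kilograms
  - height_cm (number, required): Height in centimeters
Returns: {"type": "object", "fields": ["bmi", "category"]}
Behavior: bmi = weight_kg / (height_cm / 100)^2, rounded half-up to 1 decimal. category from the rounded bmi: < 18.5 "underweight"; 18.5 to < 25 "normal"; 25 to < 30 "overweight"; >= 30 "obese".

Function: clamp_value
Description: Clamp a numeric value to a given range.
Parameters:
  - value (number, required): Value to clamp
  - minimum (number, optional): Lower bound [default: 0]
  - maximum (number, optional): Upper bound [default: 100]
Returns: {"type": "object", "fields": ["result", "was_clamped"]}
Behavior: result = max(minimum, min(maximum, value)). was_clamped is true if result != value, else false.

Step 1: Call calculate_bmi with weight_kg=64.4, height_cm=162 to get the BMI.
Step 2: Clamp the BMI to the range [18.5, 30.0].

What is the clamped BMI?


Step 1: calculate_bmi(weight_kg=64.4, height_cm=162)
  height_m = 162 / 100 = 1.62
  bmi = 64.4 / 1.62^2 = 64.4 / 2.6244 = 24.538942 -> 24.5
  18.5 <= 24.5 < 25 -> normal
  -> bmi = 24.5
Step 2: clamp_value(value=24.5, minimum=18.5, maximum=30.0)
  result = max(18.5, min(30.0, 24.5)) = max(18.5, 24.5) = 24.5
  was_clamped = (24.5 != 24.5) = false
  -> result = 24.5
24.5


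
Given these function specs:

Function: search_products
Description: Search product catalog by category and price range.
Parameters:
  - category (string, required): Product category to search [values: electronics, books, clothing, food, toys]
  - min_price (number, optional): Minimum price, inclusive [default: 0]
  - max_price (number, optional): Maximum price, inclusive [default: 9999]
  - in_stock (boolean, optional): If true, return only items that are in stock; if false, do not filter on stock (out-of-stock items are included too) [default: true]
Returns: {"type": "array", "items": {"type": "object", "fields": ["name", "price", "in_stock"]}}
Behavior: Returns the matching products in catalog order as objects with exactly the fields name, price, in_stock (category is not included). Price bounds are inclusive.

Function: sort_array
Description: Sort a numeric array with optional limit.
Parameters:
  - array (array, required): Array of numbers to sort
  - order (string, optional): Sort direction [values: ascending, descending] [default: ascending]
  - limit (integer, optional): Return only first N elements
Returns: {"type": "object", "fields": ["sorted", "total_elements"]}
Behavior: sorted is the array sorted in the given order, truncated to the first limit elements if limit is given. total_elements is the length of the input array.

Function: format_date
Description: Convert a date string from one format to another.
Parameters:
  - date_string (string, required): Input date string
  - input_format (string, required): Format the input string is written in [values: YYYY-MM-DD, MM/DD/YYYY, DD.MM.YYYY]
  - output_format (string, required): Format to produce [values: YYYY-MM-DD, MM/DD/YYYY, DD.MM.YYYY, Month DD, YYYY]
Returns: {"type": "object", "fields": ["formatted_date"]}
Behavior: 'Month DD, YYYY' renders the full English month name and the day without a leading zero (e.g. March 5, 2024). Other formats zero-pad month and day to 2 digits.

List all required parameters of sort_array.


Parameters of sort_array and their required/optional flag:
  array: required
  order: optional
  limit: optional
array
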